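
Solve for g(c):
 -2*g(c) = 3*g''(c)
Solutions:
 g(c) = C1*sin(sqrt(6)*c/3) + C2*cos(sqrt(6)*c/3)


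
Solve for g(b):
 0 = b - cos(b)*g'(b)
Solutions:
 g(b) = C1 + Integral(b/cos(b), b)


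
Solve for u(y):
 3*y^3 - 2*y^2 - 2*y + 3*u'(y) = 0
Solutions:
 u(y) = C1 - y^4/4 + 2*y^3/9 + y^2/3


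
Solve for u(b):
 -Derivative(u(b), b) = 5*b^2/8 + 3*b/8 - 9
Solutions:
 u(b) = C1 - 5*b^3/24 - 3*b^2/16 + 9*b


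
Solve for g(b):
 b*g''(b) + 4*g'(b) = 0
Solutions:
 g(b) = C1 + C2/b^3


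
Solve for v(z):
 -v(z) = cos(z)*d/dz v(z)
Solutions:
 v(z) = C1*sqrt(sin(z) - 1)/sqrt(sin(z) + 1)


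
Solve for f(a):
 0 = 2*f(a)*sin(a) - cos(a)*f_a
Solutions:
 f(a) = C1/cos(a)^2


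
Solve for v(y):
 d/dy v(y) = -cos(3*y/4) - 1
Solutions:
 v(y) = C1 - y - 4*sin(3*y/4)/3


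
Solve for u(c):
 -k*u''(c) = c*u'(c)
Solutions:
 u(c) = C1 + C2*sqrt(k)*erf(sqrt(2)*c*sqrt(1/k)/2)


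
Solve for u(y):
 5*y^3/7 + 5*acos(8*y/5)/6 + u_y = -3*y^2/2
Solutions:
 u(y) = C1 - 5*y^4/28 - y^3/2 - 5*y*acos(8*y/5)/6 + 5*sqrt(25 - 64*y^2)/48


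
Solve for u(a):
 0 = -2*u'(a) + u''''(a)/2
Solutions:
 u(a) = C1 + C4*exp(2^(2/3)*a) + (C2*sin(2^(2/3)*sqrt(3)*a/2) + C3*cos(2^(2/3)*sqrt(3)*a/2))*exp(-2^(2/3)*a/2)


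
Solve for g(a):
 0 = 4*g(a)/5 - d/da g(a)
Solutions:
 g(a) = C1*exp(4*a/5)


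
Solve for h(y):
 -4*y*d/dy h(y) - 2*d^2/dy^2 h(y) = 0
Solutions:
 h(y) = C1 + C2*erf(y)


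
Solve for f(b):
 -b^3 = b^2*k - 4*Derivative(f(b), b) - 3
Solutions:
 f(b) = C1 + b^4/16 + b^3*k/12 - 3*b/4


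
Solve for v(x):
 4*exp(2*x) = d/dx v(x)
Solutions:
 v(x) = C1 + 2*exp(2*x)


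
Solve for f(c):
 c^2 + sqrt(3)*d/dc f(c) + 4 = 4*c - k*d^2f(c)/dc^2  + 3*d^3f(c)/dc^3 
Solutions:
 f(c) = C1 + C2*exp(c*(k - sqrt(k^2 + 12*sqrt(3)))/6) + C3*exp(c*(k + sqrt(k^2 + 12*sqrt(3)))/6) - sqrt(3)*c^3/9 + c^2*k/3 + 2*sqrt(3)*c^2/3 - 2*sqrt(3)*c*k^2/9 - 4*c*k/3 - 4*sqrt(3)*c/3 - 2*c


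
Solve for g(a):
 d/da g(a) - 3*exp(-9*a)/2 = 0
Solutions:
 g(a) = C1 - exp(-9*a)/6


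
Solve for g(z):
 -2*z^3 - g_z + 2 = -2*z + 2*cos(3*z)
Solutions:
 g(z) = C1 - z^4/2 + z^2 + 2*z - 2*sin(3*z)/3


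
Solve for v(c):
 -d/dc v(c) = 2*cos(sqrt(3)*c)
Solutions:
 v(c) = C1 - 2*sqrt(3)*sin(sqrt(3)*c)/3


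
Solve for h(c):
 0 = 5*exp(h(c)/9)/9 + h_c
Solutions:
 h(c) = 9*log(1/(C1 + 5*c)) + 36*log(3)


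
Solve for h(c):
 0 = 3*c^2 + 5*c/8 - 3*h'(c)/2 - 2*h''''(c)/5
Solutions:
 h(c) = C1 + C4*exp(-30^(1/3)*c/2) + 2*c^3/3 + 5*c^2/24 + (C2*sin(10^(1/3)*3^(5/6)*c/4) + C3*cos(10^(1/3)*3^(5/6)*c/4))*exp(30^(1/3)*c/4)


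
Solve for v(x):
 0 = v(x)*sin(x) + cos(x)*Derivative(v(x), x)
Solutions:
 v(x) = C1*cos(x)


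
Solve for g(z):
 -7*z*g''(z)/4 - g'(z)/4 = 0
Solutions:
 g(z) = C1 + C2*z^(6/7)


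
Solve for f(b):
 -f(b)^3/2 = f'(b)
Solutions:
 f(b) = -sqrt(-1/(C1 - b))
 f(b) = sqrt(-1/(C1 - b))


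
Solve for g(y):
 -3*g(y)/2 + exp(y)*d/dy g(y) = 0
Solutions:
 g(y) = C1*exp(-3*exp(-y)/2)


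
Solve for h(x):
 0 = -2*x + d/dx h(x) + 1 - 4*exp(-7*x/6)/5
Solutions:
 h(x) = C1 + x^2 - x - 24*exp(-7*x/6)/35


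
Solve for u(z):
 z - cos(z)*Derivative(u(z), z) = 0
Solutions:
 u(z) = C1 + Integral(z/cos(z), z)


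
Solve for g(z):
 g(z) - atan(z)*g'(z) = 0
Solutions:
 g(z) = C1*exp(Integral(1/atan(z), z))


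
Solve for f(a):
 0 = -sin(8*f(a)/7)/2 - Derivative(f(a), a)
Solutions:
 a/2 + 7*log(cos(8*f(a)/7) - 1)/16 - 7*log(cos(8*f(a)/7) + 1)/16 = C1


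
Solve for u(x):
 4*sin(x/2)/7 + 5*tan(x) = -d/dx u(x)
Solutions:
 u(x) = C1 + 5*log(cos(x)) + 8*cos(x/2)/7


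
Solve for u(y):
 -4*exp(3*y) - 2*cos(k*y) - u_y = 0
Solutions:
 u(y) = C1 - 4*exp(3*y)/3 - 2*sin(k*y)/k


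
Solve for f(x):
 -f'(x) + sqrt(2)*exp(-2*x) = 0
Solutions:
 f(x) = C1 - sqrt(2)*exp(-2*x)/2


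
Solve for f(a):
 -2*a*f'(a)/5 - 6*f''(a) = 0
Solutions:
 f(a) = C1 + C2*erf(sqrt(30)*a/30)


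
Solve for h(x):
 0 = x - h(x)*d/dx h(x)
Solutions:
 h(x) = -sqrt(C1 + x^2)
 h(x) = sqrt(C1 + x^2)


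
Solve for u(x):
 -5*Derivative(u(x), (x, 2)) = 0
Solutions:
 u(x) = C1 + C2*x


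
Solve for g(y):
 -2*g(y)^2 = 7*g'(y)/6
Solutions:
 g(y) = 7/(C1 + 12*y)


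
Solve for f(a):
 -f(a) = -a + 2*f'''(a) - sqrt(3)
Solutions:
 f(a) = C3*exp(-2^(2/3)*a/2) + a + (C1*sin(2^(2/3)*sqrt(3)*a/4) + C2*cos(2^(2/3)*sqrt(3)*a/4))*exp(2^(2/3)*a/4) + sqrt(3)


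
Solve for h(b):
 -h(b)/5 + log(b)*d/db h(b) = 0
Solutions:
 h(b) = C1*exp(li(b)/5)


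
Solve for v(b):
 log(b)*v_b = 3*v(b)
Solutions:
 v(b) = C1*exp(3*li(b))


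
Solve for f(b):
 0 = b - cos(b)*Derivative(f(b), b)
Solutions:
 f(b) = C1 + Integral(b/cos(b), b)


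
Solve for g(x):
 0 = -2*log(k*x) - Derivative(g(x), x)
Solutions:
 g(x) = C1 - 2*x*log(k*x) + 2*x


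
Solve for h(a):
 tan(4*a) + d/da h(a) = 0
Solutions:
 h(a) = C1 + log(cos(4*a))/4


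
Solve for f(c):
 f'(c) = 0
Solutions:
 f(c) = C1


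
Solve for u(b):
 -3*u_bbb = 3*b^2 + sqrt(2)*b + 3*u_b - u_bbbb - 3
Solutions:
 u(b) = C1 + C2*exp(b*(-2^(2/3)*(sqrt(21) + 5)^(1/3)/4 - 2^(1/3)/(2*(sqrt(21) + 5)^(1/3)) + 1))*sin(2^(1/3)*sqrt(3)*b*(-2^(1/3)*(sqrt(21) + 5)^(1/3) + 2/(sqrt(21) + 5)^(1/3))/4) + C3*exp(b*(-2^(2/3)*(sqrt(21) + 5)^(1/3)/4 - 2^(1/3)/(2*(sqrt(21) + 5)^(1/3)) + 1))*cos(2^(1/3)*sqrt(3)*b*(-2^(1/3)*(sqrt(21) + 5)^(1/3) + 2/(sqrt(21) + 5)^(1/3))/4) + C4*exp(b*(2^(1/3)/(sqrt(21) + 5)^(1/3) + 1 + 2^(2/3)*(sqrt(21) + 5)^(1/3)/2)) - b^3/3 - sqrt(2)*b^2/6 + 3*b


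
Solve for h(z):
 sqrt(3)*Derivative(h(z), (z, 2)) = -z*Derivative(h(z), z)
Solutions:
 h(z) = C1 + C2*erf(sqrt(2)*3^(3/4)*z/6)


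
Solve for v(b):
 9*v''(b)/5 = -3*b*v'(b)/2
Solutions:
 v(b) = C1 + C2*erf(sqrt(15)*b/6)


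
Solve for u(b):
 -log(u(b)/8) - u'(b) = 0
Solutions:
 -Integral(1/(-log(_y) + 3*log(2)), (_y, u(b))) = C1 - b


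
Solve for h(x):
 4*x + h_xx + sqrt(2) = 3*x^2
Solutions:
 h(x) = C1 + C2*x + x^4/4 - 2*x^3/3 - sqrt(2)*x^2/2


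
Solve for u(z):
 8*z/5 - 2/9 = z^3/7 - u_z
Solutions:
 u(z) = C1 + z^4/28 - 4*z^2/5 + 2*z/9


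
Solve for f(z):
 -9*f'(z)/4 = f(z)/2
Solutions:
 f(z) = C1*exp(-2*z/9)


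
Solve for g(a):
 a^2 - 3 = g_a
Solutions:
 g(a) = C1 + a^3/3 - 3*a


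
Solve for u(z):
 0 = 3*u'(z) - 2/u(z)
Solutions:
 u(z) = -sqrt(C1 + 12*z)/3
 u(z) = sqrt(C1 + 12*z)/3


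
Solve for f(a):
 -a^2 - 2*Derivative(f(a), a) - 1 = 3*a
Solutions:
 f(a) = C1 - a^3/6 - 3*a^2/4 - a/2


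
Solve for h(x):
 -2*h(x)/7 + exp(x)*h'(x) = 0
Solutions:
 h(x) = C1*exp(-2*exp(-x)/7)


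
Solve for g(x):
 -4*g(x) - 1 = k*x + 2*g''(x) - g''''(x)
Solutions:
 g(x) = C1*exp(-x*sqrt(1 + sqrt(5))) + C2*exp(x*sqrt(1 + sqrt(5))) + C3*sin(x*sqrt(-1 + sqrt(5))) + C4*cos(x*sqrt(-1 + sqrt(5))) - k*x/4 - 1/4


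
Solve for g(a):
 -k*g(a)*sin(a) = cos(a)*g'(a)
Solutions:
 g(a) = C1*exp(k*log(cos(a)))


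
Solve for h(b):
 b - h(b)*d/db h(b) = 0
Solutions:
 h(b) = -sqrt(C1 + b^2)
 h(b) = sqrt(C1 + b^2)


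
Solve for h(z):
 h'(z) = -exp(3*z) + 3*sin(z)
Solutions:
 h(z) = C1 - exp(3*z)/3 - 3*cos(z)


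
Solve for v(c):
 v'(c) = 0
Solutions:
 v(c) = C1


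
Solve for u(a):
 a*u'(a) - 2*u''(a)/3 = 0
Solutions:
 u(a) = C1 + C2*erfi(sqrt(3)*a/2)


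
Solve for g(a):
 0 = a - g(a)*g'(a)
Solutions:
 g(a) = -sqrt(C1 + a^2)
 g(a) = sqrt(C1 + a^2)


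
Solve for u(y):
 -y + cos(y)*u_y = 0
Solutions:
 u(y) = C1 + Integral(y/cos(y), y)


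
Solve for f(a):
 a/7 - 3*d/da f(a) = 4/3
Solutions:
 f(a) = C1 + a^2/42 - 4*a/9


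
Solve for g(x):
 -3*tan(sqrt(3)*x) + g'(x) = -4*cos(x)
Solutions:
 g(x) = C1 - sqrt(3)*log(cos(sqrt(3)*x)) - 4*sin(x)


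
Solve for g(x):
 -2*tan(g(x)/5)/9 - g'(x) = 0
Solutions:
 g(x) = -5*asin(C1*exp(-2*x/45)) + 5*pi
 g(x) = 5*asin(C1*exp(-2*x/45))


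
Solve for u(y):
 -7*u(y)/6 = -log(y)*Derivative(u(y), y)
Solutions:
 u(y) = C1*exp(7*li(y)/6)


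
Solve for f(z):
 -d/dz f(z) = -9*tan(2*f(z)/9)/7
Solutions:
 f(z) = -9*asin(C1*exp(2*z/7))/2 + 9*pi/2
 f(z) = 9*asin(C1*exp(2*z/7))/2


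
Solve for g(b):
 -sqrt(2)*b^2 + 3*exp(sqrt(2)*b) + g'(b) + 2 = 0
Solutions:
 g(b) = C1 + sqrt(2)*b^3/3 - 2*b - 3*sqrt(2)*exp(sqrt(2)*b)/2


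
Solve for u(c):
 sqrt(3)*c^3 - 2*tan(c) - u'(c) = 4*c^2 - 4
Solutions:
 u(c) = C1 + sqrt(3)*c^4/4 - 4*c^3/3 + 4*c + 2*log(cos(c))


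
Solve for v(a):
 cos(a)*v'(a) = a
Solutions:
 v(a) = C1 + Integral(a/cos(a), a)


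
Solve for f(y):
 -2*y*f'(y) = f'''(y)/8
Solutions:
 f(y) = C1 + Integral(C2*airyai(-2*2^(1/3)*y) + C3*airybi(-2*2^(1/3)*y), y)


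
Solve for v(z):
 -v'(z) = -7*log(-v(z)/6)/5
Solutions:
 -5*Integral(1/(log(-_y) - log(6)), (_y, v(z)))/7 = C1 - z


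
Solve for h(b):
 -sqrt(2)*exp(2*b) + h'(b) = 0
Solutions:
 h(b) = C1 + sqrt(2)*exp(2*b)/2


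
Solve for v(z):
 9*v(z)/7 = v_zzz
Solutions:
 v(z) = C3*exp(21^(2/3)*z/7) + (C1*sin(3*3^(1/6)*7^(2/3)*z/14) + C2*cos(3*3^(1/6)*7^(2/3)*z/14))*exp(-21^(2/3)*z/14)


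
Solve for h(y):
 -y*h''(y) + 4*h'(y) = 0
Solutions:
 h(y) = C1 + C2*y^5


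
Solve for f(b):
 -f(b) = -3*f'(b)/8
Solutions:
 f(b) = C1*exp(8*b/3)


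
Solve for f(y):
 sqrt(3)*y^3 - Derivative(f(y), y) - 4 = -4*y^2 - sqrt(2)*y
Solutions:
 f(y) = C1 + sqrt(3)*y^4/4 + 4*y^3/3 + sqrt(2)*y^2/2 - 4*y


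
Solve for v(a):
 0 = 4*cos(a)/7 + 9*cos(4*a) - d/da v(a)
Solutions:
 v(a) = C1 + 4*sin(a)/7 + 9*sin(4*a)/4


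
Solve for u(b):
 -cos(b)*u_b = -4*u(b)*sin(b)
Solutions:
 u(b) = C1/cos(b)^4


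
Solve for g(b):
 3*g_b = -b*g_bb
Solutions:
 g(b) = C1 + C2/b^2


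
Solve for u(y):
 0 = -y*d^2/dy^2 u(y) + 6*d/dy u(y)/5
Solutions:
 u(y) = C1 + C2*y^(11/5)


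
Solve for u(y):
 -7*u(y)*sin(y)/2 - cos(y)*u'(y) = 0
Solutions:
 u(y) = C1*cos(y)^(7/2)


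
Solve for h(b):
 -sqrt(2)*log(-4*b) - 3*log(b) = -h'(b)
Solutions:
 h(b) = C1 + b*(sqrt(2) + 3)*log(b) + b*(-3 - sqrt(2) + 2*sqrt(2)*log(2) + sqrt(2)*I*pi)


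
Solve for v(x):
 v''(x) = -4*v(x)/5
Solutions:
 v(x) = C1*sin(2*sqrt(5)*x/5) + C2*cos(2*sqrt(5)*x/5)


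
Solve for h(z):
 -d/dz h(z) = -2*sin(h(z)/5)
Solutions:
 -2*z + 5*log(cos(h(z)/5) - 1)/2 - 5*log(cos(h(z)/5) + 1)/2 = C1


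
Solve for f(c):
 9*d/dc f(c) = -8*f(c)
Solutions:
 f(c) = C1*exp(-8*c/9)


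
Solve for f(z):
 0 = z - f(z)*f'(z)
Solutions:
 f(z) = -sqrt(C1 + z^2)
 f(z) = sqrt(C1 + z^2)


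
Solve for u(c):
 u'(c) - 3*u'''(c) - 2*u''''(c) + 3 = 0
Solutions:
 u(c) = C1 + C4*exp(c/2) - 3*c + (C2 + C3*c)*exp(-c)


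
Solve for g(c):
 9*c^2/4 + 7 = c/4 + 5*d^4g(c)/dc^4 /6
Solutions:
 g(c) = C1 + C2*c + C3*c^2 + C4*c^3 + 3*c^6/400 - c^5/400 + 7*c^4/20


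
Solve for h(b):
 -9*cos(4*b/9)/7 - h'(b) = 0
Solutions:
 h(b) = C1 - 81*sin(4*b/9)/28


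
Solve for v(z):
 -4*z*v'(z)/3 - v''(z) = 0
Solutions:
 v(z) = C1 + C2*erf(sqrt(6)*z/3)


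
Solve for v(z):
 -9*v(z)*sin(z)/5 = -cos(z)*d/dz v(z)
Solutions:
 v(z) = C1/cos(z)^(9/5)


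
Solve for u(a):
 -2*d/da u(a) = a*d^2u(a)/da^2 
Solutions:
 u(a) = C1 + C2/a


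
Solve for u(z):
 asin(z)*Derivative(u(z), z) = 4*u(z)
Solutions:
 u(z) = C1*exp(4*Integral(1/asin(z), z))


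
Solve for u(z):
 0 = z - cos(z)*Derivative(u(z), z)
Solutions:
 u(z) = C1 + Integral(z/cos(z), z)


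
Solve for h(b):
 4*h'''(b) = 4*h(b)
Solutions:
 h(b) = C3*exp(b) + (C1*sin(sqrt(3)*b/2) + C2*cos(sqrt(3)*b/2))*exp(-b/2)


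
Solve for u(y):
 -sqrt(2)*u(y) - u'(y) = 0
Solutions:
 u(y) = C1*exp(-sqrt(2)*y)


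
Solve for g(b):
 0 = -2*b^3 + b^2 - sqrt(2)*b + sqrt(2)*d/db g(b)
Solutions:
 g(b) = C1 + sqrt(2)*b^4/4 - sqrt(2)*b^3/6 + b^2/2


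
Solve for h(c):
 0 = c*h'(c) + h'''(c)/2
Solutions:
 h(c) = C1 + Integral(C2*airyai(-2^(1/3)*c) + C3*airybi(-2^(1/3)*c), c)


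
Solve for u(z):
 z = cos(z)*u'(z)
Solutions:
 u(z) = C1 + Integral(z/cos(z), z)


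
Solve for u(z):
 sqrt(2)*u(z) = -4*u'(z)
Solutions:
 u(z) = C1*exp(-sqrt(2)*z/4)


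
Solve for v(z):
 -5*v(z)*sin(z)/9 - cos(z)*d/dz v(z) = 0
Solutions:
 v(z) = C1*cos(z)^(5/9)


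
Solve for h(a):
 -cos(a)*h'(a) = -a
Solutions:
 h(a) = C1 + Integral(a/cos(a), a)


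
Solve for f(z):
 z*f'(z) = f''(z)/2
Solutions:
 f(z) = C1 + C2*erfi(z)


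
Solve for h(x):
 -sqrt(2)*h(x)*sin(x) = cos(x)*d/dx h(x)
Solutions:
 h(x) = C1*cos(x)^(sqrt(2))


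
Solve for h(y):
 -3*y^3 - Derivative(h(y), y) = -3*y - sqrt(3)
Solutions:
 h(y) = C1 - 3*y^4/4 + 3*y^2/2 + sqrt(3)*y


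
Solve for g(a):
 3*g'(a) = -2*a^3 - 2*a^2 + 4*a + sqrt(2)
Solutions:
 g(a) = C1 - a^4/6 - 2*a^3/9 + 2*a^2/3 + sqrt(2)*a/3


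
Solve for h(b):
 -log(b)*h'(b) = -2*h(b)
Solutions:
 h(b) = C1*exp(2*li(b))


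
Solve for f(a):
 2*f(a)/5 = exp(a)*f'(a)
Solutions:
 f(a) = C1*exp(-2*exp(-a)/5)


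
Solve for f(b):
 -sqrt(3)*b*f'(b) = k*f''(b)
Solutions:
 f(b) = C1 + C2*sqrt(k)*erf(sqrt(2)*3^(1/4)*b*sqrt(1/k)/2)


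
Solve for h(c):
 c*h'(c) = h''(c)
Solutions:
 h(c) = C1 + C2*erfi(sqrt(2)*c/2)


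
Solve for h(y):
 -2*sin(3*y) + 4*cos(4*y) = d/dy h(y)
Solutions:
 h(y) = C1 + sin(4*y) + 2*cos(3*y)/3


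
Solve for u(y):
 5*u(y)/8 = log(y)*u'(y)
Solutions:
 u(y) = C1*exp(5*li(y)/8)


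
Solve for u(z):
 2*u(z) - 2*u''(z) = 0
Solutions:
 u(z) = C1*exp(-z) + C2*exp(z)


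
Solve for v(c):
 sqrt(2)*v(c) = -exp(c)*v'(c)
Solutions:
 v(c) = C1*exp(sqrt(2)*exp(-c))


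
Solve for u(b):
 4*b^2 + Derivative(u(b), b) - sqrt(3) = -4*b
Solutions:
 u(b) = C1 - 4*b^3/3 - 2*b^2 + sqrt(3)*b


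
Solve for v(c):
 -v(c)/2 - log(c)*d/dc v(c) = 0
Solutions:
 v(c) = C1*exp(-li(c)/2)


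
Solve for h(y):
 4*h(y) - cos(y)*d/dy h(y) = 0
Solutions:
 h(y) = C1*(sin(y)^2 + 2*sin(y) + 1)/(sin(y)^2 - 2*sin(y) + 1)


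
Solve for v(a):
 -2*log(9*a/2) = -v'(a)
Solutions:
 v(a) = C1 + 2*a*log(a) - 2*a + a*log(81/4)


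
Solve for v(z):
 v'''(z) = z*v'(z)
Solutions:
 v(z) = C1 + Integral(C2*airyai(z) + C3*airybi(z), z)


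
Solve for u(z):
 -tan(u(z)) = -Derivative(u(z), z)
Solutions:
 u(z) = pi - asin(C1*exp(z))
 u(z) = asin(C1*exp(z))


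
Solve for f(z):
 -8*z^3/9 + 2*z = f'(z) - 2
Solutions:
 f(z) = C1 - 2*z^4/9 + z^2 + 2*z


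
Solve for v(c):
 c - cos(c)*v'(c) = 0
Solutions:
 v(c) = C1 + Integral(c/cos(c), c)


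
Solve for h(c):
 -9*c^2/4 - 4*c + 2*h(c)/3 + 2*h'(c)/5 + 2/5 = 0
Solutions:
 h(c) = C1*exp(-5*c/3) + 27*c^2/8 + 39*c/20 - 177/100


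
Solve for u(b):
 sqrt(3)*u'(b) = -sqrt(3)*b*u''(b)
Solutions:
 u(b) = C1 + C2*log(b)


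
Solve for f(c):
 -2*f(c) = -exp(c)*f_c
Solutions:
 f(c) = C1*exp(-2*exp(-c))


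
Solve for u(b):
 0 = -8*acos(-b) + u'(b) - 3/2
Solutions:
 u(b) = C1 + 8*b*acos(-b) + 3*b/2 + 8*sqrt(1 - b^2)


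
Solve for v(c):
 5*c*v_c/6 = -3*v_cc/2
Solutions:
 v(c) = C1 + C2*erf(sqrt(10)*c/6)


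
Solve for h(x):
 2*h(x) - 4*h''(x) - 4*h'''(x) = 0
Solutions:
 h(x) = C1*exp(-x*(2*2^(2/3)/(3*sqrt(57) + 23)^(1/3) + 4 + 2^(1/3)*(3*sqrt(57) + 23)^(1/3))/12)*sin(2^(1/3)*sqrt(3)*x*(-(3*sqrt(57) + 23)^(1/3) + 2*2^(1/3)/(3*sqrt(57) + 23)^(1/3))/12) + C2*exp(-x*(2*2^(2/3)/(3*sqrt(57) + 23)^(1/3) + 4 + 2^(1/3)*(3*sqrt(57) + 23)^(1/3))/12)*cos(2^(1/3)*sqrt(3)*x*(-(3*sqrt(57) + 23)^(1/3) + 2*2^(1/3)/(3*sqrt(57) + 23)^(1/3))/12) + C3*exp(x*(-2 + 2*2^(2/3)/(3*sqrt(57) + 23)^(1/3) + 2^(1/3)*(3*sqrt(57) + 23)^(1/3))/6)


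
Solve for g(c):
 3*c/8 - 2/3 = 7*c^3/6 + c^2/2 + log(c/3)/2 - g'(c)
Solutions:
 g(c) = C1 + 7*c^4/24 + c^3/6 - 3*c^2/16 + c*log(c)/2 - c*log(3)/2 + c/6


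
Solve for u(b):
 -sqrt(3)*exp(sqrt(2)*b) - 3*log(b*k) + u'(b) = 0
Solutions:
 u(b) = C1 + 3*b*log(b*k) - 3*b + sqrt(6)*exp(sqrt(2)*b)/2


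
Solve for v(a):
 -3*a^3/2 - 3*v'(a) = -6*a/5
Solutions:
 v(a) = C1 - a^4/8 + a^2/5


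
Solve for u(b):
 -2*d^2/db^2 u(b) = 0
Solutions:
 u(b) = C1 + C2*b


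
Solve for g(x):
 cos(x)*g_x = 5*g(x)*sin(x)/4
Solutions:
 g(x) = C1/cos(x)^(5/4)


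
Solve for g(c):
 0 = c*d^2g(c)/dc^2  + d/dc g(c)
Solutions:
 g(c) = C1 + C2*log(c)


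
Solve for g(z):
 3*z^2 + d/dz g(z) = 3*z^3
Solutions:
 g(z) = C1 + 3*z^4/4 - z^3


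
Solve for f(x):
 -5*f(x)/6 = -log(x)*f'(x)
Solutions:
 f(x) = C1*exp(5*li(x)/6)


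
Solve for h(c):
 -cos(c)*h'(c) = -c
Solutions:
 h(c) = C1 + Integral(c/cos(c), c)


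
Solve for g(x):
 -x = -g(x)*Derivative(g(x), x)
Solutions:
 g(x) = -sqrt(C1 + x^2)
 g(x) = sqrt(C1 + x^2)


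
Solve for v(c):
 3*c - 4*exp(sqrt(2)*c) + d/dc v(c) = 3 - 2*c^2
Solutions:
 v(c) = C1 - 2*c^3/3 - 3*c^2/2 + 3*c + 2*sqrt(2)*exp(sqrt(2)*c)


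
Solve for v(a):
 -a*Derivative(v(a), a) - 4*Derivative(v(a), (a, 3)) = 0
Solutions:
 v(a) = C1 + Integral(C2*airyai(-2^(1/3)*a/2) + C3*airybi(-2^(1/3)*a/2), a)


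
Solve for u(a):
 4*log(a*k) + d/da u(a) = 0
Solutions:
 u(a) = C1 - 4*a*log(a*k) + 4*a


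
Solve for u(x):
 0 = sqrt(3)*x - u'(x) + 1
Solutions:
 u(x) = C1 + sqrt(3)*x^2/2 + x


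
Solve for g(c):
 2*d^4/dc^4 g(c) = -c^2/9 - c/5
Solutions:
 g(c) = C1 + C2*c + C3*c^2 + C4*c^3 - c^6/6480 - c^5/1200


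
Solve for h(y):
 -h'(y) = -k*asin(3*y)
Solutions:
 h(y) = C1 + k*(y*asin(3*y) + sqrt(1 - 9*y^2)/3)


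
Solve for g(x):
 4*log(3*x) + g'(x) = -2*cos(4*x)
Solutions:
 g(x) = C1 - 4*x*log(x) - 4*x*log(3) + 4*x - sin(4*x)/2


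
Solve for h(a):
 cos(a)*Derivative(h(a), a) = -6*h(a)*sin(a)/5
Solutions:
 h(a) = C1*cos(a)^(6/5)


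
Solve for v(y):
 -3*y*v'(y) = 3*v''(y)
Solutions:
 v(y) = C1 + C2*erf(sqrt(2)*y/2)


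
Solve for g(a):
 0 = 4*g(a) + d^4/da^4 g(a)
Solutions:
 g(a) = (C1*sin(a) + C2*cos(a))*exp(-a) + (C3*sin(a) + C4*cos(a))*exp(a)


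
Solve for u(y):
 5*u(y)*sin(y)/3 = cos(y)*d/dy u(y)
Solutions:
 u(y) = C1/cos(y)^(5/3)


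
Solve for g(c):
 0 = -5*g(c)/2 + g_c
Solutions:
 g(c) = C1*exp(5*c/2)


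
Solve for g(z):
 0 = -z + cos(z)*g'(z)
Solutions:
 g(z) = C1 + Integral(z/cos(z), z)


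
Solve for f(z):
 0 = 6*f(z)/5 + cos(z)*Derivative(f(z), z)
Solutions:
 f(z) = C1*(sin(z) - 1)^(3/5)/(sin(z) + 1)^(3/5)


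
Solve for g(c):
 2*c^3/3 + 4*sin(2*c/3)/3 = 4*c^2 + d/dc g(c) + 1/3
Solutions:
 g(c) = C1 + c^4/6 - 4*c^3/3 - c/3 - 2*cos(2*c/3)


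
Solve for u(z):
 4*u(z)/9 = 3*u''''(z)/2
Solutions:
 u(z) = C1*exp(-2^(3/4)*3^(1/4)*z/3) + C2*exp(2^(3/4)*3^(1/4)*z/3) + C3*sin(2^(3/4)*3^(1/4)*z/3) + C4*cos(2^(3/4)*3^(1/4)*z/3)


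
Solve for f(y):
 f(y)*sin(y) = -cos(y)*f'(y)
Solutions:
 f(y) = C1*cos(y)


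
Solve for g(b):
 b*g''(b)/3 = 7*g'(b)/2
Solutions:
 g(b) = C1 + C2*b^(23/2)


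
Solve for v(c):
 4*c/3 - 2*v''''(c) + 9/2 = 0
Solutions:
 v(c) = C1 + C2*c + C3*c^2 + C4*c^3 + c^5/180 + 3*c^4/32


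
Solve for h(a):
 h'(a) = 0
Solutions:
 h(a) = C1


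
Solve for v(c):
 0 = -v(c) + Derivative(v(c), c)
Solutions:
 v(c) = C1*exp(c)


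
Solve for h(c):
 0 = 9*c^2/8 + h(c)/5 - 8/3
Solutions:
 h(c) = 40/3 - 45*c^2/8


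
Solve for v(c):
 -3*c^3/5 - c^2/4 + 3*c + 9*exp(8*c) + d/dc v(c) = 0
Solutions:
 v(c) = C1 + 3*c^4/20 + c^3/12 - 3*c^2/2 - 9*exp(8*c)/8


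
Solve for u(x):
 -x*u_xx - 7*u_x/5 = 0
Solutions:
 u(x) = C1 + C2/x^(2/5)


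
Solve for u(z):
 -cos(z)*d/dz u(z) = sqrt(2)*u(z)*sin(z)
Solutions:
 u(z) = C1*cos(z)^(sqrt(2))


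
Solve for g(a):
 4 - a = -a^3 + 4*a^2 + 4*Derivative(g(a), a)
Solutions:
 g(a) = C1 + a^4/16 - a^3/3 - a^2/8 + a


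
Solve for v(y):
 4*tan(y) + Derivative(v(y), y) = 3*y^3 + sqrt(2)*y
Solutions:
 v(y) = C1 + 3*y^4/4 + sqrt(2)*y^2/2 + 4*log(cos(y))


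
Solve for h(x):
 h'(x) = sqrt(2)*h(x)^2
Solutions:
 h(x) = -1/(C1 + sqrt(2)*x)


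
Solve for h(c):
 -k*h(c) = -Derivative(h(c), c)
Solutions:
 h(c) = C1*exp(c*k)


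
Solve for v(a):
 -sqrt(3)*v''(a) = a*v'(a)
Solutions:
 v(a) = C1 + C2*erf(sqrt(2)*3^(3/4)*a/6)


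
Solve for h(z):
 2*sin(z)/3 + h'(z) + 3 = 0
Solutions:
 h(z) = C1 - 3*z + 2*cos(z)/3


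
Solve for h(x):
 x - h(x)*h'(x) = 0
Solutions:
 h(x) = -sqrt(C1 + x^2)
 h(x) = sqrt(C1 + x^2)


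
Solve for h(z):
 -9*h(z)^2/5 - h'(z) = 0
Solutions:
 h(z) = 5/(C1 + 9*z)


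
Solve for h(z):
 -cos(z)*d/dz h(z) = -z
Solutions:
 h(z) = C1 + Integral(z/cos(z), z)


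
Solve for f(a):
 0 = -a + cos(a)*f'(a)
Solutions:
 f(a) = C1 + Integral(a/cos(a), a)


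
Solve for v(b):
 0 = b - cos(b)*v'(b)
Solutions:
 v(b) = C1 + Integral(b/cos(b), b)


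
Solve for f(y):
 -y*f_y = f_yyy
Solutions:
 f(y) = C1 + Integral(C2*airyai(-y) + C3*airybi(-y), y)


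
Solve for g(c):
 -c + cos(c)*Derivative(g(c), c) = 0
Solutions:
 g(c) = C1 + Integral(c/cos(c), c)


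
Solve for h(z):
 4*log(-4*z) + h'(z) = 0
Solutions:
 h(z) = C1 - 4*z*log(-z) + 4*z*(1 - 2*log(2))


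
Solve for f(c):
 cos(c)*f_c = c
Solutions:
 f(c) = C1 + Integral(c/cos(c), c)


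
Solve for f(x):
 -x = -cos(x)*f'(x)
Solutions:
 f(x) = C1 + Integral(x/cos(x), x)


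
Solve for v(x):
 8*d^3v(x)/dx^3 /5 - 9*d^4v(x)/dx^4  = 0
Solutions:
 v(x) = C1 + C2*x + C3*x^2 + C4*exp(8*x/45)


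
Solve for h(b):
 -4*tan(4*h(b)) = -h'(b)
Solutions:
 h(b) = -asin(C1*exp(16*b))/4 + pi/4
 h(b) = asin(C1*exp(16*b))/4


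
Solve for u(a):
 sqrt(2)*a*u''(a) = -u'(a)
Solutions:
 u(a) = C1 + C2*a^(1 - sqrt(2)/2)


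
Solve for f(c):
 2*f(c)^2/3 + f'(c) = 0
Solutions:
 f(c) = 3/(C1 + 2*c)


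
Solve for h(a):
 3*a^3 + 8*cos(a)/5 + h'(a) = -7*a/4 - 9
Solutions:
 h(a) = C1 - 3*a^4/4 - 7*a^2/8 - 9*a - 8*sin(a)/5


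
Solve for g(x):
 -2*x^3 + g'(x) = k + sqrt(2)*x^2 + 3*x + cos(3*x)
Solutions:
 g(x) = C1 + k*x + x^4/2 + sqrt(2)*x^3/3 + 3*x^2/2 + sin(3*x)/3


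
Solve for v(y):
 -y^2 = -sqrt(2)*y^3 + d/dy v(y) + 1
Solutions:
 v(y) = C1 + sqrt(2)*y^4/4 - y^3/3 - y


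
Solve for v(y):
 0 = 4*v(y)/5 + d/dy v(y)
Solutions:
 v(y) = C1*exp(-4*y/5)


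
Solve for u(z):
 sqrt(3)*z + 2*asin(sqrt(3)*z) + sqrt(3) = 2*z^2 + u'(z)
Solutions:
 u(z) = C1 - 2*z^3/3 + sqrt(3)*z^2/2 + 2*z*asin(sqrt(3)*z) + sqrt(3)*z + 2*sqrt(3)*sqrt(1 - 3*z^2)/3


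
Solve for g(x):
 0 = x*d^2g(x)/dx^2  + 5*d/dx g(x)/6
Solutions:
 g(x) = C1 + C2*x^(1/6)


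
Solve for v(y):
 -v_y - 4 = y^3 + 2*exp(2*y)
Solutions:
 v(y) = C1 - y^4/4 - 4*y - exp(2*y)


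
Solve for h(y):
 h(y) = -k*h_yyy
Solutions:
 h(y) = C1*exp(y*(-1/k)^(1/3)) + C2*exp(y*(-1/k)^(1/3)*(-1 + sqrt(3)*I)/2) + C3*exp(-y*(-1/k)^(1/3)*(1 + sqrt(3)*I)/2)


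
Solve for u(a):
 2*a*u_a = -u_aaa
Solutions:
 u(a) = C1 + Integral(C2*airyai(-2^(1/3)*a) + C3*airybi(-2^(1/3)*a), a)


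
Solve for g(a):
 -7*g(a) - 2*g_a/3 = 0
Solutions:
 g(a) = C1*exp(-21*a/2)


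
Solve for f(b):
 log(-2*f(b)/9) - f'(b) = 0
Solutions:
 -Integral(1/(log(-_y) - 2*log(3) + log(2)), (_y, f(b))) = C1 - b


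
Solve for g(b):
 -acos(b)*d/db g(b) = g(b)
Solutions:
 g(b) = C1*exp(-Integral(1/acos(b), b))


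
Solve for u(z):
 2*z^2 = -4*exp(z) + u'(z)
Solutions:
 u(z) = C1 + 2*z^3/3 + 4*exp(z)


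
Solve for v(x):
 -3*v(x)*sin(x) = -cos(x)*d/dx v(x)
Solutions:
 v(x) = C1/cos(x)^3


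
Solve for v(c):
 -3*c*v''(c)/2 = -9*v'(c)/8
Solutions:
 v(c) = C1 + C2*c^(7/4)


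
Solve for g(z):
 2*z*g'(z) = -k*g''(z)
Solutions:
 g(z) = C1 + C2*sqrt(k)*erf(z*sqrt(1/k))


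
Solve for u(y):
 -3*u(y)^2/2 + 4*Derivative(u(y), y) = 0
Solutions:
 u(y) = -8/(C1 + 3*y)


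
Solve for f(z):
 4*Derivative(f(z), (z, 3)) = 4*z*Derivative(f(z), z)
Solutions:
 f(z) = C1 + Integral(C2*airyai(z) + C3*airybi(z), z)


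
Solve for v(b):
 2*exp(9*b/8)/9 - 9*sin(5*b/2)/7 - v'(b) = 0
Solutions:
 v(b) = C1 + 16*exp(9*b/8)/81 + 18*cos(5*b/2)/35


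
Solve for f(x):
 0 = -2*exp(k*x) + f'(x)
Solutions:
 f(x) = C1 + 2*exp(k*x)/k


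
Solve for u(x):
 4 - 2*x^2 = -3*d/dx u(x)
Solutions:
 u(x) = C1 + 2*x^3/9 - 4*x/3


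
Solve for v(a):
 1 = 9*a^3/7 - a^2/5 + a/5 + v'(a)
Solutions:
 v(a) = C1 - 9*a^4/28 + a^3/15 - a^2/10 + a


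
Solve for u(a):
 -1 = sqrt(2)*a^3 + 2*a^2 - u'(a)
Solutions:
 u(a) = C1 + sqrt(2)*a^4/4 + 2*a^3/3 + a


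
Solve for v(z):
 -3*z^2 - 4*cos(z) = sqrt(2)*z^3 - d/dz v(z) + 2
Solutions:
 v(z) = C1 + sqrt(2)*z^4/4 + z^3 + 2*z + 4*sin(z)


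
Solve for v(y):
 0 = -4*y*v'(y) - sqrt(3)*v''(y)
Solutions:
 v(y) = C1 + C2*erf(sqrt(2)*3^(3/4)*y/3)


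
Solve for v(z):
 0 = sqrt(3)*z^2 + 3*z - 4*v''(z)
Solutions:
 v(z) = C1 + C2*z + sqrt(3)*z^4/48 + z^3/8


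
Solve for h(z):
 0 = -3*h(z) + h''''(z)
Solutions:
 h(z) = C1*exp(-3^(1/4)*z) + C2*exp(3^(1/4)*z) + C3*sin(3^(1/4)*z) + C4*cos(3^(1/4)*z)


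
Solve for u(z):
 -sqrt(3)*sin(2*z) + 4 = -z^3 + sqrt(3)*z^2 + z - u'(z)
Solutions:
 u(z) = C1 - z^4/4 + sqrt(3)*z^3/3 + z^2/2 - 4*z - sqrt(3)*cos(2*z)/2


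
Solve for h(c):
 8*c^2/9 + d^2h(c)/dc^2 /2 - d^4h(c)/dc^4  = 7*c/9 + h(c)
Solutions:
 h(c) = 8*c^2/9 - 7*c/9 + (C1*sin(c*sin(atan(sqrt(15))/2)) + C2*cos(c*sin(atan(sqrt(15))/2)))*exp(-c*cos(atan(sqrt(15))/2)) + (C3*sin(c*sin(atan(sqrt(15))/2)) + C4*cos(c*sin(atan(sqrt(15))/2)))*exp(c*cos(atan(sqrt(15))/2)) + 8/9


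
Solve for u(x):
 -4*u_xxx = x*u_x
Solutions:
 u(x) = C1 + Integral(C2*airyai(-2^(1/3)*x/2) + C3*airybi(-2^(1/3)*x/2), x)


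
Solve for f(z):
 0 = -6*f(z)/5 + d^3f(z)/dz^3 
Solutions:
 f(z) = C3*exp(5^(2/3)*6^(1/3)*z/5) + (C1*sin(2^(1/3)*3^(5/6)*5^(2/3)*z/10) + C2*cos(2^(1/3)*3^(5/6)*5^(2/3)*z/10))*exp(-5^(2/3)*6^(1/3)*z/10)


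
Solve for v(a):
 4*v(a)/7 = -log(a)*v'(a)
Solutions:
 v(a) = C1*exp(-4*li(a)/7)


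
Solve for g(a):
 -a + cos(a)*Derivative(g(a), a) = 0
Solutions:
 g(a) = C1 + Integral(a/cos(a), a)


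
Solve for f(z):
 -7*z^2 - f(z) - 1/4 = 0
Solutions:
 f(z) = -7*z^2 - 1/4


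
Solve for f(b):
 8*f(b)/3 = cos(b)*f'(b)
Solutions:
 f(b) = C1*(sin(b) + 1)^(4/3)/(sin(b) - 1)^(4/3)


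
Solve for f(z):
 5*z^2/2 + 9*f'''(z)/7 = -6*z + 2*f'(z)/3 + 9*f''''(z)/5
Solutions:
 f(z) = C1 + C2*exp(z*(5*5^(2/3)/(7*sqrt(2051) + 318)^(1/3) + 10 + 5^(1/3)*(7*sqrt(2051) + 318)^(1/3))/42)*sin(sqrt(3)*5^(1/3)*z*(-(7*sqrt(2051) + 318)^(1/3) + 5*5^(1/3)/(7*sqrt(2051) + 318)^(1/3))/42) + C3*exp(z*(5*5^(2/3)/(7*sqrt(2051) + 318)^(1/3) + 10 + 5^(1/3)*(7*sqrt(2051) + 318)^(1/3))/42)*cos(sqrt(3)*5^(1/3)*z*(-(7*sqrt(2051) + 318)^(1/3) + 5*5^(1/3)/(7*sqrt(2051) + 318)^(1/3))/42) + C4*exp(z*(-5^(1/3)*(7*sqrt(2051) + 318)^(1/3) - 5*5^(2/3)/(7*sqrt(2051) + 318)^(1/3) + 5)/21) + 5*z^3/4 + 9*z^2/2 + 405*z/28


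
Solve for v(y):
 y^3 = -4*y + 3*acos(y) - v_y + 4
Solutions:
 v(y) = C1 - y^4/4 - 2*y^2 + 3*y*acos(y) + 4*y - 3*sqrt(1 - y^2)


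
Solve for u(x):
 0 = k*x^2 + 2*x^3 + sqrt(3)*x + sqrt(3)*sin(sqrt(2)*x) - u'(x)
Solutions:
 u(x) = C1 + k*x^3/3 + x^4/2 + sqrt(3)*x^2/2 - sqrt(6)*cos(sqrt(2)*x)/2


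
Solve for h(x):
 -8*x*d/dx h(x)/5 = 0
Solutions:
 h(x) = C1


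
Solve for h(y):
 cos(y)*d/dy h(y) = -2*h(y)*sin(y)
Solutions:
 h(y) = C1*cos(y)^2


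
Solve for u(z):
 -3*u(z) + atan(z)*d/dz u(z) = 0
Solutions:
 u(z) = C1*exp(3*Integral(1/atan(z), z))


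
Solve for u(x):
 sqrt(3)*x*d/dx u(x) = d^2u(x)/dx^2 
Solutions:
 u(x) = C1 + C2*erfi(sqrt(2)*3^(1/4)*x/2)


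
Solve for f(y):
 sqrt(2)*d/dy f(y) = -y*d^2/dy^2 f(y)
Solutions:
 f(y) = C1 + C2*y^(1 - sqrt(2))


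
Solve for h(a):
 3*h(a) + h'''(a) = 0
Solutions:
 h(a) = C3*exp(-3^(1/3)*a) + (C1*sin(3^(5/6)*a/2) + C2*cos(3^(5/6)*a/2))*exp(3^(1/3)*a/2)


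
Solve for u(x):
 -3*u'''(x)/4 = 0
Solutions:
 u(x) = C1 + C2*x + C3*x^2


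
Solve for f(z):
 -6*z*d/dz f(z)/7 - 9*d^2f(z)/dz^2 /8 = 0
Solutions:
 f(z) = C1 + C2*erf(2*sqrt(42)*z/21)


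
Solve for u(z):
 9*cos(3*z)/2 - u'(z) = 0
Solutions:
 u(z) = C1 + 3*sin(3*z)/2


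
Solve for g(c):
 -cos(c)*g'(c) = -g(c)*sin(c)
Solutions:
 g(c) = C1/cos(c)


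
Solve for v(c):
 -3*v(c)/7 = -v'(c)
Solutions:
 v(c) = C1*exp(3*c/7)


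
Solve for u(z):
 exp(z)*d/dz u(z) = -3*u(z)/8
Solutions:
 u(z) = C1*exp(3*exp(-z)/8)


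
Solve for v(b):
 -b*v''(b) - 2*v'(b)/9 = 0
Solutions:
 v(b) = C1 + C2*b^(7/9)


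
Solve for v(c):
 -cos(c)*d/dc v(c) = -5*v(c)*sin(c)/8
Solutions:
 v(c) = C1/cos(c)^(5/8)


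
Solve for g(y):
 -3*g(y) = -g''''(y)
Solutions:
 g(y) = C1*exp(-3^(1/4)*y) + C2*exp(3^(1/4)*y) + C3*sin(3^(1/4)*y) + C4*cos(3^(1/4)*y)


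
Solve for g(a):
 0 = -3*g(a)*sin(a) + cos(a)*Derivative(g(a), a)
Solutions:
 g(a) = C1/cos(a)^3


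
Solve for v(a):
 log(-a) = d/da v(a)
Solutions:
 v(a) = C1 + a*log(-a) - a


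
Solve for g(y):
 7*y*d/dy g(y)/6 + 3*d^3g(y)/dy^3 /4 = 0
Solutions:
 g(y) = C1 + Integral(C2*airyai(-42^(1/3)*y/3) + C3*airybi(-42^(1/3)*y/3), y)


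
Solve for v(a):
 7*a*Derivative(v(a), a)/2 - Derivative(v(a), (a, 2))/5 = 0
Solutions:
 v(a) = C1 + C2*erfi(sqrt(35)*a/2)


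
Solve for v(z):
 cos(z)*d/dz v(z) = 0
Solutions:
 v(z) = C1


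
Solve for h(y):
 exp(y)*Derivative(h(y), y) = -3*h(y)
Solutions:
 h(y) = C1*exp(3*exp(-y))


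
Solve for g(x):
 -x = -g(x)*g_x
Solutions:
 g(x) = -sqrt(C1 + x^2)
 g(x) = sqrt(C1 + x^2)


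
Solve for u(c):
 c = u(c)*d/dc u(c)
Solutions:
 u(c) = -sqrt(C1 + c^2)
 u(c) = sqrt(C1 + c^2)


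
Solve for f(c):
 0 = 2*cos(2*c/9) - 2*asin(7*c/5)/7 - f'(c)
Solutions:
 f(c) = C1 - 2*c*asin(7*c/5)/7 - 2*sqrt(25 - 49*c^2)/49 + 9*sin(2*c/9)


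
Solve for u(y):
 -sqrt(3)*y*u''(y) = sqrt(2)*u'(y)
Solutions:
 u(y) = C1 + C2*y^(1 - sqrt(6)/3)


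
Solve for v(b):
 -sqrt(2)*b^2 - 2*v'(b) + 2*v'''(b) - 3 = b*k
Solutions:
 v(b) = C1 + C2*exp(-b) + C3*exp(b) - sqrt(2)*b^3/6 - b^2*k/4 - 3*b/2 - sqrt(2)*b


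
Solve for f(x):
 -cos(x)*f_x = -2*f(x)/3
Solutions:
 f(x) = C1*(sin(x) + 1)^(1/3)/(sin(x) - 1)^(1/3)


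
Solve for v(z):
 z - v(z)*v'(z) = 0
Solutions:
 v(z) = -sqrt(C1 + z^2)
 v(z) = sqrt(C1 + z^2)


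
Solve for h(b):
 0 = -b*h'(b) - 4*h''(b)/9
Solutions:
 h(b) = C1 + C2*erf(3*sqrt(2)*b/4)


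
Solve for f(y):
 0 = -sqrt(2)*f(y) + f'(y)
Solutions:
 f(y) = C1*exp(sqrt(2)*y)


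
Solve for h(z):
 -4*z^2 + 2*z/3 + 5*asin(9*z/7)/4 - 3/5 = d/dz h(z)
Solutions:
 h(z) = C1 - 4*z^3/3 + z^2/3 + 5*z*asin(9*z/7)/4 - 3*z/5 + 5*sqrt(49 - 81*z^2)/36


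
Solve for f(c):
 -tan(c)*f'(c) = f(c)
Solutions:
 f(c) = C1/sin(c)


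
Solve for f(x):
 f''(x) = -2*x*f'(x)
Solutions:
 f(x) = C1 + C2*erf(x)


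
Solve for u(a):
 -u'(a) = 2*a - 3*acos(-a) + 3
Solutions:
 u(a) = C1 - a^2 + 3*a*acos(-a) - 3*a + 3*sqrt(1 - a^2)


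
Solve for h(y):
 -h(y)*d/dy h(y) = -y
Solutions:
 h(y) = -sqrt(C1 + y^2)
 h(y) = sqrt(C1 + y^2)


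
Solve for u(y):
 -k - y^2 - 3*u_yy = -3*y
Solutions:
 u(y) = C1 + C2*y - k*y^2/6 - y^4/36 + y^3/6


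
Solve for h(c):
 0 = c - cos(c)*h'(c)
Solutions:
 h(c) = C1 + Integral(c/cos(c), c)


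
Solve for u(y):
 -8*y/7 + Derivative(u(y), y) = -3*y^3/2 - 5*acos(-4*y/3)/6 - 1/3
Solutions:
 u(y) = C1 - 3*y^4/8 + 4*y^2/7 - 5*y*acos(-4*y/3)/6 - y/3 - 5*sqrt(9 - 16*y^2)/24


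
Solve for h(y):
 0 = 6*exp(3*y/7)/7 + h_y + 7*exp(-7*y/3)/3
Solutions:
 h(y) = C1 - 2*exp(3*y/7) + exp(-7*y/3)


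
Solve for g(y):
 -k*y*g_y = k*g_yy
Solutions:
 g(y) = C1 + C2*erf(sqrt(2)*y/2)


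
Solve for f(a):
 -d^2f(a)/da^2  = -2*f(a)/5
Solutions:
 f(a) = C1*exp(-sqrt(10)*a/5) + C2*exp(sqrt(10)*a/5)


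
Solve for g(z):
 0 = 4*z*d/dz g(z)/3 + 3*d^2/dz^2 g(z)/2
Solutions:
 g(z) = C1 + C2*erf(2*z/3)


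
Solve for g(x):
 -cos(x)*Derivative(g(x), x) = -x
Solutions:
 g(x) = C1 + Integral(x/cos(x), x)


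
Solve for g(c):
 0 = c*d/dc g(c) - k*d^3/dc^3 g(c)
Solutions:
 g(c) = C1 + Integral(C2*airyai(c*(1/k)^(1/3)) + C3*airybi(c*(1/k)^(1/3)), c)


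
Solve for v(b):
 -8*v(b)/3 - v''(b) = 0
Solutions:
 v(b) = C1*sin(2*sqrt(6)*b/3) + C2*cos(2*sqrt(6)*b/3)


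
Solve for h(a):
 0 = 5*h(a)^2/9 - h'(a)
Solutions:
 h(a) = -9/(C1 + 5*a)


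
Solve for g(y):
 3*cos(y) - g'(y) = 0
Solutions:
 g(y) = C1 + 3*sin(y)


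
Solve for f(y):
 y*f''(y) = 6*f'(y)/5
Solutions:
 f(y) = C1 + C2*y^(11/5)


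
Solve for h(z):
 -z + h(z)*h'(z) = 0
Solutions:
 h(z) = -sqrt(C1 + z^2)
 h(z) = sqrt(C1 + z^2)


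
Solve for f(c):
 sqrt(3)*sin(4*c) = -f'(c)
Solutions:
 f(c) = C1 + sqrt(3)*cos(4*c)/4


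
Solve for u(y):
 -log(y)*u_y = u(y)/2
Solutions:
 u(y) = C1*exp(-li(y)/2)


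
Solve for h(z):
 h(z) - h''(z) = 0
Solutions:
 h(z) = C1*exp(-z) + C2*exp(z)


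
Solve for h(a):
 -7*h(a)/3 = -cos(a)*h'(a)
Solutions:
 h(a) = C1*(sin(a) + 1)^(7/6)/(sin(a) - 1)^(7/6)


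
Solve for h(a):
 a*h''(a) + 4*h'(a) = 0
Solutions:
 h(a) = C1 + C2/a^3


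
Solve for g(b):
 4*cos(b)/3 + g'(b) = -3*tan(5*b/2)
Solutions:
 g(b) = C1 + 6*log(cos(5*b/2))/5 - 4*sin(b)/3


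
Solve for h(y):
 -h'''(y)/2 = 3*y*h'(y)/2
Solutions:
 h(y) = C1 + Integral(C2*airyai(-3^(1/3)*y) + C3*airybi(-3^(1/3)*y), y)


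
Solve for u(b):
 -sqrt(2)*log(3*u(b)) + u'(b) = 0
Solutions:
 -sqrt(2)*Integral(1/(log(_y) + log(3)), (_y, u(b)))/2 = C1 - b


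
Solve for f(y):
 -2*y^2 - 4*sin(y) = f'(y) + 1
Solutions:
 f(y) = C1 - 2*y^3/3 - y + 4*cos(y)


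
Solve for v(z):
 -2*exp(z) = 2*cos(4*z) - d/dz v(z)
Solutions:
 v(z) = C1 + 2*exp(z) + sin(4*z)/2


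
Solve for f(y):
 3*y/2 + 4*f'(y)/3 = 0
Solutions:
 f(y) = C1 - 9*y^2/16


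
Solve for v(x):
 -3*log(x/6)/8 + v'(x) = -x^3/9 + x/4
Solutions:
 v(x) = C1 - x^4/36 + x^2/8 + 3*x*log(x)/8 - 3*x*log(6)/8 - 3*x/8


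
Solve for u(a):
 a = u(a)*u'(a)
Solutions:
 u(a) = -sqrt(C1 + a^2)
 u(a) = sqrt(C1 + a^2)


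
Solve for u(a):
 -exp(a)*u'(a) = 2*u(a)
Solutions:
 u(a) = C1*exp(2*exp(-a))


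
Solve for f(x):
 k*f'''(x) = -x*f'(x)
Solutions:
 f(x) = C1 + Integral(C2*airyai(x*(-1/k)^(1/3)) + C3*airybi(x*(-1/k)^(1/3)), x)


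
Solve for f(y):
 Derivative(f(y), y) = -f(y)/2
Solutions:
 f(y) = C1*exp(-y/2)


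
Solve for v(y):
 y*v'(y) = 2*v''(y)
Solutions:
 v(y) = C1 + C2*erfi(y/2)


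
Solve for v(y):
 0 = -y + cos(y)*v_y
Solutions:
 v(y) = C1 + Integral(y/cos(y), y)


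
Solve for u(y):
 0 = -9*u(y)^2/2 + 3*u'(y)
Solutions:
 u(y) = -2/(C1 + 3*y)


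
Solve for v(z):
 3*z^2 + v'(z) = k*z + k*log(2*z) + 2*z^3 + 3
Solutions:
 v(z) = C1 + k*z^2/2 + k*z*log(z) - k*z + k*z*log(2) + z^4/2 - z^3 + 3*z


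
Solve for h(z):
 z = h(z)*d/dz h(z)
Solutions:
 h(z) = -sqrt(C1 + z^2)
 h(z) = sqrt(C1 + z^2)


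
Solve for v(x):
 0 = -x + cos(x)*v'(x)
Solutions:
 v(x) = C1 + Integral(x/cos(x), x)


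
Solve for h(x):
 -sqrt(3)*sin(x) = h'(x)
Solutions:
 h(x) = C1 + sqrt(3)*cos(x)


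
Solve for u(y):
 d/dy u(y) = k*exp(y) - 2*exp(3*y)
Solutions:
 u(y) = C1 + k*exp(y) - 2*exp(3*y)/3


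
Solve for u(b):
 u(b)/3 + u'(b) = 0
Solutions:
 u(b) = C1*exp(-b/3)


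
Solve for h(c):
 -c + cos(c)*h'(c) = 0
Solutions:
 h(c) = C1 + Integral(c/cos(c), c)


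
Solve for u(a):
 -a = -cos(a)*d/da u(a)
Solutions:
 u(a) = C1 + Integral(a/cos(a), a)


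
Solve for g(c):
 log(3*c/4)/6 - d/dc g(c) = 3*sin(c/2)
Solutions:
 g(c) = C1 + c*log(c)/6 - c*log(2)/3 - c/6 + c*log(3)/6 + 6*cos(c/2)


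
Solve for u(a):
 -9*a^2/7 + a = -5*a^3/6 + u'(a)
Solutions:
 u(a) = C1 + 5*a^4/24 - 3*a^3/7 + a^2/2


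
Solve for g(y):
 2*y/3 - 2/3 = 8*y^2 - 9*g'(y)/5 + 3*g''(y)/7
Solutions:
 g(y) = C1 + C2*exp(21*y/5) + 40*y^3/27 + 55*y^2/63 + 1040*y/1323


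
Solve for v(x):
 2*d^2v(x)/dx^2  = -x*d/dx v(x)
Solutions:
 v(x) = C1 + C2*erf(x/2)


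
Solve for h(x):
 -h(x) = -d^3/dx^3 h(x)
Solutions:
 h(x) = C3*exp(x) + (C1*sin(sqrt(3)*x/2) + C2*cos(sqrt(3)*x/2))*exp(-x/2)


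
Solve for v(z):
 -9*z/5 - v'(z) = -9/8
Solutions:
 v(z) = C1 - 9*z^2/10 + 9*z/8


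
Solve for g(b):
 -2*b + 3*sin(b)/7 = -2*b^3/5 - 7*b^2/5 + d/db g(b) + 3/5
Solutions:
 g(b) = C1 + b^4/10 + 7*b^3/15 - b^2 - 3*b/5 - 3*cos(b)/7


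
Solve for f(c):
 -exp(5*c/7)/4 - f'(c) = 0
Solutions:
 f(c) = C1 - 7*exp(5*c/7)/20


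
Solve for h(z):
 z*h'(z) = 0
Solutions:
 h(z) = C1


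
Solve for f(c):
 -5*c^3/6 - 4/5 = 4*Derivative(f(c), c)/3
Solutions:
 f(c) = C1 - 5*c^4/32 - 3*c/5


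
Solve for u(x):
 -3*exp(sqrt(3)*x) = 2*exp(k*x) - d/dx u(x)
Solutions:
 u(x) = C1 + sqrt(3)*exp(sqrt(3)*x) + 2*exp(k*x)/k


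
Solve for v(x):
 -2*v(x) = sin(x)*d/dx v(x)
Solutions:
 v(x) = C1*(cos(x) + 1)/(cos(x) - 1)


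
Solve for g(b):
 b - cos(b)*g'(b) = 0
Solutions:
 g(b) = C1 + Integral(b/cos(b), b)


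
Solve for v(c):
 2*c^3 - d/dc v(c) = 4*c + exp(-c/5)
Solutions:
 v(c) = C1 + c^4/2 - 2*c^2 + 5*exp(-c/5)


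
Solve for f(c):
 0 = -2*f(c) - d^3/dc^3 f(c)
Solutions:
 f(c) = C3*exp(-2^(1/3)*c) + (C1*sin(2^(1/3)*sqrt(3)*c/2) + C2*cos(2^(1/3)*sqrt(3)*c/2))*exp(2^(1/3)*c/2)


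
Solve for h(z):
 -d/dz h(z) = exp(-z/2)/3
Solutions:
 h(z) = C1 + 2*exp(-z/2)/3


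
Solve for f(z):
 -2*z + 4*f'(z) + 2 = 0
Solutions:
 f(z) = C1 + z^2/4 - z/2


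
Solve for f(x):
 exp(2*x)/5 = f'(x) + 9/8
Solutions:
 f(x) = C1 - 9*x/8 + exp(2*x)/10


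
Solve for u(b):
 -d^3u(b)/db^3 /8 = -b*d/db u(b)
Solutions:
 u(b) = C1 + Integral(C2*airyai(2*b) + C3*airybi(2*b), b)


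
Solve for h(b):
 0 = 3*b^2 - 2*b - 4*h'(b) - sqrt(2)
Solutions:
 h(b) = C1 + b^3/4 - b^2/4 - sqrt(2)*b/4


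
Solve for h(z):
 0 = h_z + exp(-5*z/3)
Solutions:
 h(z) = C1 + 3*exp(-5*z/3)/5


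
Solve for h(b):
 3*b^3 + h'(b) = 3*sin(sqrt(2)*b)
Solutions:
 h(b) = C1 - 3*b^4/4 - 3*sqrt(2)*cos(sqrt(2)*b)/2


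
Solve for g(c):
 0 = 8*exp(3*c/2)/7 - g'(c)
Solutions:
 g(c) = C1 + 16*exp(3*c/2)/21


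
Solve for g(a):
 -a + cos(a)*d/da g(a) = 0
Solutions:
 g(a) = C1 + Integral(a/cos(a), a)


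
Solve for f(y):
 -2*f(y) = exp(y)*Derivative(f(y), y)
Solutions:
 f(y) = C1*exp(2*exp(-y))


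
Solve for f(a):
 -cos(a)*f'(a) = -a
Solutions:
 f(a) = C1 + Integral(a/cos(a), a)


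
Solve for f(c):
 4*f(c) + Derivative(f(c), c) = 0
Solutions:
 f(c) = C1*exp(-4*c)


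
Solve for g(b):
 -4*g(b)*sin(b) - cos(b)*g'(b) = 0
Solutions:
 g(b) = C1*cos(b)^4


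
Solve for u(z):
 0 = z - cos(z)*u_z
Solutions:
 u(z) = C1 + Integral(z/cos(z), z)


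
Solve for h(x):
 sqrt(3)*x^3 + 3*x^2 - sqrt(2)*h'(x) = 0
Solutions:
 h(x) = C1 + sqrt(6)*x^4/8 + sqrt(2)*x^3/2


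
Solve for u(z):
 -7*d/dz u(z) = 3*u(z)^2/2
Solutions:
 u(z) = 14/(C1 + 3*z)


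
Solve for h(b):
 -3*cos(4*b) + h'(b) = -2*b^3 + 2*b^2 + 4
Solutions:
 h(b) = C1 - b^4/2 + 2*b^3/3 + 4*b + 3*sin(4*b)/4


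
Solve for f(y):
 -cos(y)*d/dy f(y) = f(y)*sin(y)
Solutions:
 f(y) = C1*cos(y)


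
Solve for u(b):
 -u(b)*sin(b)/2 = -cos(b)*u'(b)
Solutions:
 u(b) = C1/sqrt(cos(b))


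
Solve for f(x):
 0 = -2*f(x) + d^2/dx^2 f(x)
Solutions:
 f(x) = C1*exp(-sqrt(2)*x) + C2*exp(sqrt(2)*x)


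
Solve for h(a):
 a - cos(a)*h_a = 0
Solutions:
 h(a) = C1 + Integral(a/cos(a), a)
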